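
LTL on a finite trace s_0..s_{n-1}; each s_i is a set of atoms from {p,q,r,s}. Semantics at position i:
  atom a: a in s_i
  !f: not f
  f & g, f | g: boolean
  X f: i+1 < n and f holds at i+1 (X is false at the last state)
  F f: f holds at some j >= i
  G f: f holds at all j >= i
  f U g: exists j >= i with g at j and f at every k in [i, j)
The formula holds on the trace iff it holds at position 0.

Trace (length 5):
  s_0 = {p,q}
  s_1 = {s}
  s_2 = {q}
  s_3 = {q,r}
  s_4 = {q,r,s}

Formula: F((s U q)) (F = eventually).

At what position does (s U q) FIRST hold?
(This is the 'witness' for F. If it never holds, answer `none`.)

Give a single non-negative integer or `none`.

s_0={p,q}: (s U q)=True s=False q=True
s_1={s}: (s U q)=True s=True q=False
s_2={q}: (s U q)=True s=False q=True
s_3={q,r}: (s U q)=True s=False q=True
s_4={q,r,s}: (s U q)=True s=True q=True
F((s U q)) holds; first witness at position 0.

Answer: 0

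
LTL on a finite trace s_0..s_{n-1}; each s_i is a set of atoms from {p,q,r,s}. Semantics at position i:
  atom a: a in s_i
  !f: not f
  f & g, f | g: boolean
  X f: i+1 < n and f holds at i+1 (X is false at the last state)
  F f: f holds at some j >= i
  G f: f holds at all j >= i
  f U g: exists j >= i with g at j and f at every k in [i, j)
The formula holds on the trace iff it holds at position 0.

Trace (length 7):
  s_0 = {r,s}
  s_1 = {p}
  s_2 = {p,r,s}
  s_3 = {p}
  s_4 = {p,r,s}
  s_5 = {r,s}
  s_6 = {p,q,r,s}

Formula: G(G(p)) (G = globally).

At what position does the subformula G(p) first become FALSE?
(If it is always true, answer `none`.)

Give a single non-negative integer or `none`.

Answer: 0

Derivation:
s_0={r,s}: G(p)=False p=False
s_1={p}: G(p)=False p=True
s_2={p,r,s}: G(p)=False p=True
s_3={p}: G(p)=False p=True
s_4={p,r,s}: G(p)=False p=True
s_5={r,s}: G(p)=False p=False
s_6={p,q,r,s}: G(p)=True p=True
G(G(p)) holds globally = False
First violation at position 0.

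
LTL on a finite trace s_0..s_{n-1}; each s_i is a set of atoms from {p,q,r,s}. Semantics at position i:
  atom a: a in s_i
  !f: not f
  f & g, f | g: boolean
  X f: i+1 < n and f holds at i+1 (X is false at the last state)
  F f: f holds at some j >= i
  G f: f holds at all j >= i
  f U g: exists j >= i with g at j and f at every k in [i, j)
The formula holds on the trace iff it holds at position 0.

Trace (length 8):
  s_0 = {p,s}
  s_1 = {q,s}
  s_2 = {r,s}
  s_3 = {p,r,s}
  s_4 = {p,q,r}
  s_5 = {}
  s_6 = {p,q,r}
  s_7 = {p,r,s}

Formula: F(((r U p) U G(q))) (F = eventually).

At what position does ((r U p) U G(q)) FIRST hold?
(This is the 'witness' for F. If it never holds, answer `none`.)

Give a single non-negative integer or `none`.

Answer: none

Derivation:
s_0={p,s}: ((r U p) U G(q))=False (r U p)=True r=False p=True G(q)=False q=False
s_1={q,s}: ((r U p) U G(q))=False (r U p)=False r=False p=False G(q)=False q=True
s_2={r,s}: ((r U p) U G(q))=False (r U p)=True r=True p=False G(q)=False q=False
s_3={p,r,s}: ((r U p) U G(q))=False (r U p)=True r=True p=True G(q)=False q=False
s_4={p,q,r}: ((r U p) U G(q))=False (r U p)=True r=True p=True G(q)=False q=True
s_5={}: ((r U p) U G(q))=False (r U p)=False r=False p=False G(q)=False q=False
s_6={p,q,r}: ((r U p) U G(q))=False (r U p)=True r=True p=True G(q)=False q=True
s_7={p,r,s}: ((r U p) U G(q))=False (r U p)=True r=True p=True G(q)=False q=False
F(((r U p) U G(q))) does not hold (no witness exists).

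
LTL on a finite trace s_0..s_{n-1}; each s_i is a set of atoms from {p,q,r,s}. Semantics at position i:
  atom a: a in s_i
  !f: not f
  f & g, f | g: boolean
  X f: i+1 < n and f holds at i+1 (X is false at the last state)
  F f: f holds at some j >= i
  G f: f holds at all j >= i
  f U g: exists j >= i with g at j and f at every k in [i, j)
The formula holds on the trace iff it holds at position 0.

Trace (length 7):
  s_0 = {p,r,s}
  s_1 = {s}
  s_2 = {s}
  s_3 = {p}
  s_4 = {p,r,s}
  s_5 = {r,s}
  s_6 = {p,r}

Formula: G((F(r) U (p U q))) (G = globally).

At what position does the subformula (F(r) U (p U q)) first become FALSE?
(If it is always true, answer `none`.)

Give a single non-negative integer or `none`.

Answer: 0

Derivation:
s_0={p,r,s}: (F(r) U (p U q))=False F(r)=True r=True (p U q)=False p=True q=False
s_1={s}: (F(r) U (p U q))=False F(r)=True r=False (p U q)=False p=False q=False
s_2={s}: (F(r) U (p U q))=False F(r)=True r=False (p U q)=False p=False q=False
s_3={p}: (F(r) U (p U q))=False F(r)=True r=False (p U q)=False p=True q=False
s_4={p,r,s}: (F(r) U (p U q))=False F(r)=True r=True (p U q)=False p=True q=False
s_5={r,s}: (F(r) U (p U q))=False F(r)=True r=True (p U q)=False p=False q=False
s_6={p,r}: (F(r) U (p U q))=False F(r)=True r=True (p U q)=False p=True q=False
G((F(r) U (p U q))) holds globally = False
First violation at position 0.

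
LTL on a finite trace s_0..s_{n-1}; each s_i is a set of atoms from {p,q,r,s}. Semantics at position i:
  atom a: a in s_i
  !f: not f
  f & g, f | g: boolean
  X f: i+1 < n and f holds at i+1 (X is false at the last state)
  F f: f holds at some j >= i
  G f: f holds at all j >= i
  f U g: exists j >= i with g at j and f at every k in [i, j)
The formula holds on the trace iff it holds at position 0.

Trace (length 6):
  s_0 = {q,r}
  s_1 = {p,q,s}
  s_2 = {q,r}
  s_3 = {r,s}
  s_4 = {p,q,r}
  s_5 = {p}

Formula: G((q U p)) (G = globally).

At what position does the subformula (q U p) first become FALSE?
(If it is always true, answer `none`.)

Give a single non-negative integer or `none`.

s_0={q,r}: (q U p)=True q=True p=False
s_1={p,q,s}: (q U p)=True q=True p=True
s_2={q,r}: (q U p)=False q=True p=False
s_3={r,s}: (q U p)=False q=False p=False
s_4={p,q,r}: (q U p)=True q=True p=True
s_5={p}: (q U p)=True q=False p=True
G((q U p)) holds globally = False
First violation at position 2.

Answer: 2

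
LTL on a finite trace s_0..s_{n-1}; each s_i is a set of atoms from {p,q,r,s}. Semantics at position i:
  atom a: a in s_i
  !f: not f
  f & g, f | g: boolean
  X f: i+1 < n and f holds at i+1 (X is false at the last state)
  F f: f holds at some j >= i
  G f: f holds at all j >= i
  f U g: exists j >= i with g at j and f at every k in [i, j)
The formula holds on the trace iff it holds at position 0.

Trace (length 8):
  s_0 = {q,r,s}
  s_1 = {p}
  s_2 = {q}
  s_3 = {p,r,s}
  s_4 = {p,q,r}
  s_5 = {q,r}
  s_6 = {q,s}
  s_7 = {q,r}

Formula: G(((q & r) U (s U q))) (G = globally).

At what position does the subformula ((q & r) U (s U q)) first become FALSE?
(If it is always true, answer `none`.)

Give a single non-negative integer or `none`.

Answer: 1

Derivation:
s_0={q,r,s}: ((q & r) U (s U q))=True (q & r)=True q=True r=True (s U q)=True s=True
s_1={p}: ((q & r) U (s U q))=False (q & r)=False q=False r=False (s U q)=False s=False
s_2={q}: ((q & r) U (s U q))=True (q & r)=False q=True r=False (s U q)=True s=False
s_3={p,r,s}: ((q & r) U (s U q))=True (q & r)=False q=False r=True (s U q)=True s=True
s_4={p,q,r}: ((q & r) U (s U q))=True (q & r)=True q=True r=True (s U q)=True s=False
s_5={q,r}: ((q & r) U (s U q))=True (q & r)=True q=True r=True (s U q)=True s=False
s_6={q,s}: ((q & r) U (s U q))=True (q & r)=False q=True r=False (s U q)=True s=True
s_7={q,r}: ((q & r) U (s U q))=True (q & r)=True q=True r=True (s U q)=True s=False
G(((q & r) U (s U q))) holds globally = False
First violation at position 1.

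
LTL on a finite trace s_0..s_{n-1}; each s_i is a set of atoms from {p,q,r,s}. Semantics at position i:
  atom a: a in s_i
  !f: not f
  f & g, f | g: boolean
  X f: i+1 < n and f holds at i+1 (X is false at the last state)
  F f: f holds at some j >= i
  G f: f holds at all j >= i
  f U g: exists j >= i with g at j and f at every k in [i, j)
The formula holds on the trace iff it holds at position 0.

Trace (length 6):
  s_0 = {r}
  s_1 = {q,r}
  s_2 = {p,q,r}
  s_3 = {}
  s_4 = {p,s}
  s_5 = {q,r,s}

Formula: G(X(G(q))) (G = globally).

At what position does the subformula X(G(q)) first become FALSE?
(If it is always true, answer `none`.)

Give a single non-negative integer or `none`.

Answer: 0

Derivation:
s_0={r}: X(G(q))=False G(q)=False q=False
s_1={q,r}: X(G(q))=False G(q)=False q=True
s_2={p,q,r}: X(G(q))=False G(q)=False q=True
s_3={}: X(G(q))=False G(q)=False q=False
s_4={p,s}: X(G(q))=True G(q)=False q=False
s_5={q,r,s}: X(G(q))=False G(q)=True q=True
G(X(G(q))) holds globally = False
First violation at position 0.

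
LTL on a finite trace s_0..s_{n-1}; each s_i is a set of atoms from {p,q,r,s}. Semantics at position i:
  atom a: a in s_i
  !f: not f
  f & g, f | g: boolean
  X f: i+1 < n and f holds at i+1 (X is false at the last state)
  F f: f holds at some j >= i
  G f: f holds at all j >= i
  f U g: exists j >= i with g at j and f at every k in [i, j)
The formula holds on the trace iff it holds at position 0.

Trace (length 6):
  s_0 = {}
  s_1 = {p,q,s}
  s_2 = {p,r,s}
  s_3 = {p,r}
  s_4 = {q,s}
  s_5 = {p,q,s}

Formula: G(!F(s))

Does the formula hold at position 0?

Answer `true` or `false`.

s_0={}: G(!F(s))=False !F(s)=False F(s)=True s=False
s_1={p,q,s}: G(!F(s))=False !F(s)=False F(s)=True s=True
s_2={p,r,s}: G(!F(s))=False !F(s)=False F(s)=True s=True
s_3={p,r}: G(!F(s))=False !F(s)=False F(s)=True s=False
s_4={q,s}: G(!F(s))=False !F(s)=False F(s)=True s=True
s_5={p,q,s}: G(!F(s))=False !F(s)=False F(s)=True s=True

Answer: false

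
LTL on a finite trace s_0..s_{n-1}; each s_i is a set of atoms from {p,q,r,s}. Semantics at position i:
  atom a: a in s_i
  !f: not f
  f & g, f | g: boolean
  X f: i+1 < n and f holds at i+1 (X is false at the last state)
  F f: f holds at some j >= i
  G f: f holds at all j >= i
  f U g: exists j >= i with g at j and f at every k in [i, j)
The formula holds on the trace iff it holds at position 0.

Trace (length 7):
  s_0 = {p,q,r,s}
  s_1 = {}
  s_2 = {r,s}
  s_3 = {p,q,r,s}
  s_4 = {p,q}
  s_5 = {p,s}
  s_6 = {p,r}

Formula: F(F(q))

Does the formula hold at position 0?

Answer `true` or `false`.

Answer: true

Derivation:
s_0={p,q,r,s}: F(F(q))=True F(q)=True q=True
s_1={}: F(F(q))=True F(q)=True q=False
s_2={r,s}: F(F(q))=True F(q)=True q=False
s_3={p,q,r,s}: F(F(q))=True F(q)=True q=True
s_4={p,q}: F(F(q))=True F(q)=True q=True
s_5={p,s}: F(F(q))=False F(q)=False q=False
s_6={p,r}: F(F(q))=False F(q)=False q=False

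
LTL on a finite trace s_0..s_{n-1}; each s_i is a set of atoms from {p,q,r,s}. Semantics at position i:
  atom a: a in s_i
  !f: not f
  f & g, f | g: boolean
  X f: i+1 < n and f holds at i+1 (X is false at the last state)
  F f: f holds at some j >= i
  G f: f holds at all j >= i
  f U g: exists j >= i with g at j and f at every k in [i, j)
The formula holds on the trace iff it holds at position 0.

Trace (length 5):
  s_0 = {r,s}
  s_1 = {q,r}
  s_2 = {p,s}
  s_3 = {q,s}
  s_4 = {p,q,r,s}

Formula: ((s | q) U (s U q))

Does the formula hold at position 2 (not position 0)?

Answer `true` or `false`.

Answer: true

Derivation:
s_0={r,s}: ((s | q) U (s U q))=True (s | q)=True s=True q=False (s U q)=True
s_1={q,r}: ((s | q) U (s U q))=True (s | q)=True s=False q=True (s U q)=True
s_2={p,s}: ((s | q) U (s U q))=True (s | q)=True s=True q=False (s U q)=True
s_3={q,s}: ((s | q) U (s U q))=True (s | q)=True s=True q=True (s U q)=True
s_4={p,q,r,s}: ((s | q) U (s U q))=True (s | q)=True s=True q=True (s U q)=True
Evaluating at position 2: result = True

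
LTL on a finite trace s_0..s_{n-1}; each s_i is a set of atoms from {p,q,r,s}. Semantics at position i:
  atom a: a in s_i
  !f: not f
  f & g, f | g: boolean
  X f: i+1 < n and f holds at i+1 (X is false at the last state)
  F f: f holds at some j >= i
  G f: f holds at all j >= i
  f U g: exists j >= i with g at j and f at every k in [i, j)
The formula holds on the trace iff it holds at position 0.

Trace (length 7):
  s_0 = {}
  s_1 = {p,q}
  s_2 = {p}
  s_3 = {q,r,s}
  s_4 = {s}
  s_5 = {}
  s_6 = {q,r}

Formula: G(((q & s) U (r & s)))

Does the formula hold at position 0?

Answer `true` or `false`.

s_0={}: G(((q & s) U (r & s)))=False ((q & s) U (r & s))=False (q & s)=False q=False s=False (r & s)=False r=False
s_1={p,q}: G(((q & s) U (r & s)))=False ((q & s) U (r & s))=False (q & s)=False q=True s=False (r & s)=False r=False
s_2={p}: G(((q & s) U (r & s)))=False ((q & s) U (r & s))=False (q & s)=False q=False s=False (r & s)=False r=False
s_3={q,r,s}: G(((q & s) U (r & s)))=False ((q & s) U (r & s))=True (q & s)=True q=True s=True (r & s)=True r=True
s_4={s}: G(((q & s) U (r & s)))=False ((q & s) U (r & s))=False (q & s)=False q=False s=True (r & s)=False r=False
s_5={}: G(((q & s) U (r & s)))=False ((q & s) U (r & s))=False (q & s)=False q=False s=False (r & s)=False r=False
s_6={q,r}: G(((q & s) U (r & s)))=False ((q & s) U (r & s))=False (q & s)=False q=True s=False (r & s)=False r=True

Answer: false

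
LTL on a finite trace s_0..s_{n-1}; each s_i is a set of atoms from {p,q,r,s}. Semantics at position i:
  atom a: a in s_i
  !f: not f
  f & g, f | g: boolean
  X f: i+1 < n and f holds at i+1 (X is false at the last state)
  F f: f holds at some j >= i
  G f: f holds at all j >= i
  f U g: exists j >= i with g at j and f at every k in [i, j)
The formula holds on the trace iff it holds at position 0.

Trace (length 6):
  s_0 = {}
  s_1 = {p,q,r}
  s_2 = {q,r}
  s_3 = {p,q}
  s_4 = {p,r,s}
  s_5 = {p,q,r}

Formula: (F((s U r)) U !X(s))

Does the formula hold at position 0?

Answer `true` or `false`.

Answer: true

Derivation:
s_0={}: (F((s U r)) U !X(s))=True F((s U r))=True (s U r)=False s=False r=False !X(s)=True X(s)=False
s_1={p,q,r}: (F((s U r)) U !X(s))=True F((s U r))=True (s U r)=True s=False r=True !X(s)=True X(s)=False
s_2={q,r}: (F((s U r)) U !X(s))=True F((s U r))=True (s U r)=True s=False r=True !X(s)=True X(s)=False
s_3={p,q}: (F((s U r)) U !X(s))=True F((s U r))=True (s U r)=False s=False r=False !X(s)=False X(s)=True
s_4={p,r,s}: (F((s U r)) U !X(s))=True F((s U r))=True (s U r)=True s=True r=True !X(s)=True X(s)=False
s_5={p,q,r}: (F((s U r)) U !X(s))=True F((s U r))=True (s U r)=True s=False r=True !X(s)=True X(s)=False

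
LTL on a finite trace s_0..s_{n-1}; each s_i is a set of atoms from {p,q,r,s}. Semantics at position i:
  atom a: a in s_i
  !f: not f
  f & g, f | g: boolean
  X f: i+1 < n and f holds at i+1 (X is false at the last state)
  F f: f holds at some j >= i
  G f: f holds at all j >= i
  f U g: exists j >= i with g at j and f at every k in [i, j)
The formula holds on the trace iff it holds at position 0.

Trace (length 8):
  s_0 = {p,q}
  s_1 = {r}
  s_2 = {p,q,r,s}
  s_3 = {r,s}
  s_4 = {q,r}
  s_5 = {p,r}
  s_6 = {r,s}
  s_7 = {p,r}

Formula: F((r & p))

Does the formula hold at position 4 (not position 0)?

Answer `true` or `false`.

s_0={p,q}: F((r & p))=True (r & p)=False r=False p=True
s_1={r}: F((r & p))=True (r & p)=False r=True p=False
s_2={p,q,r,s}: F((r & p))=True (r & p)=True r=True p=True
s_3={r,s}: F((r & p))=True (r & p)=False r=True p=False
s_4={q,r}: F((r & p))=True (r & p)=False r=True p=False
s_5={p,r}: F((r & p))=True (r & p)=True r=True p=True
s_6={r,s}: F((r & p))=True (r & p)=False r=True p=False
s_7={p,r}: F((r & p))=True (r & p)=True r=True p=True
Evaluating at position 4: result = True

Answer: true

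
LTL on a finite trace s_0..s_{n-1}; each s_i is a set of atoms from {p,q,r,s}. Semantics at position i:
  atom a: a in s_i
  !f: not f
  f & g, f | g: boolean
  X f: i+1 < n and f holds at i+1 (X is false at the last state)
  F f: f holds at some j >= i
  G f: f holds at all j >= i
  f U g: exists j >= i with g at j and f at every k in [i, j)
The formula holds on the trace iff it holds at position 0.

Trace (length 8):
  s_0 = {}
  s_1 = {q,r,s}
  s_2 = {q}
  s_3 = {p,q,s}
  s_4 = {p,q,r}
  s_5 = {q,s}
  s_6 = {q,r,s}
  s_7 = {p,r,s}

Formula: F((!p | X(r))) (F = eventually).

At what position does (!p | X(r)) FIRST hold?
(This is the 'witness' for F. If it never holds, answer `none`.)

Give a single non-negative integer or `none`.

s_0={}: (!p | X(r))=True !p=True p=False X(r)=True r=False
s_1={q,r,s}: (!p | X(r))=True !p=True p=False X(r)=False r=True
s_2={q}: (!p | X(r))=True !p=True p=False X(r)=False r=False
s_3={p,q,s}: (!p | X(r))=True !p=False p=True X(r)=True r=False
s_4={p,q,r}: (!p | X(r))=False !p=False p=True X(r)=False r=True
s_5={q,s}: (!p | X(r))=True !p=True p=False X(r)=True r=False
s_6={q,r,s}: (!p | X(r))=True !p=True p=False X(r)=True r=True
s_7={p,r,s}: (!p | X(r))=False !p=False p=True X(r)=False r=True
F((!p | X(r))) holds; first witness at position 0.

Answer: 0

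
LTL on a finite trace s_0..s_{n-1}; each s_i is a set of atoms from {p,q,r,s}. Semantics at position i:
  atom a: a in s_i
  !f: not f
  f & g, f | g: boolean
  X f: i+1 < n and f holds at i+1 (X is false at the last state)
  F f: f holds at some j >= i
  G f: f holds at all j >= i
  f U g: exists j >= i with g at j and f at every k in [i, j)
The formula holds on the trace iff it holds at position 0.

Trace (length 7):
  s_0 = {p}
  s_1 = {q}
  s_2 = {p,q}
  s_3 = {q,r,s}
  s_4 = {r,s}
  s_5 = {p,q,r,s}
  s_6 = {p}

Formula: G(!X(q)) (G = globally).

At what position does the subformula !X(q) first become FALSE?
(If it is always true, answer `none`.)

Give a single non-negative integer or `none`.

Answer: 0

Derivation:
s_0={p}: !X(q)=False X(q)=True q=False
s_1={q}: !X(q)=False X(q)=True q=True
s_2={p,q}: !X(q)=False X(q)=True q=True
s_3={q,r,s}: !X(q)=True X(q)=False q=True
s_4={r,s}: !X(q)=False X(q)=True q=False
s_5={p,q,r,s}: !X(q)=True X(q)=False q=True
s_6={p}: !X(q)=True X(q)=False q=False
G(!X(q)) holds globally = False
First violation at position 0.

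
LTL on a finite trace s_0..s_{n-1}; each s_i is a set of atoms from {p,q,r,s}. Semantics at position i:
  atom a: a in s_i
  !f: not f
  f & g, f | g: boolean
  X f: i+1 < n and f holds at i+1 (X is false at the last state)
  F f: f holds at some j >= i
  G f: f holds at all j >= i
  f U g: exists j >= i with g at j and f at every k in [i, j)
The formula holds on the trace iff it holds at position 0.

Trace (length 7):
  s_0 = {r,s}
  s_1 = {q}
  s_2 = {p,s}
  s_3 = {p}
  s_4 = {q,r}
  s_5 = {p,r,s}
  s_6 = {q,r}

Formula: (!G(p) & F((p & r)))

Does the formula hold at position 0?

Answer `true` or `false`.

Answer: true

Derivation:
s_0={r,s}: (!G(p) & F((p & r)))=True !G(p)=True G(p)=False p=False F((p & r))=True (p & r)=False r=True
s_1={q}: (!G(p) & F((p & r)))=True !G(p)=True G(p)=False p=False F((p & r))=True (p & r)=False r=False
s_2={p,s}: (!G(p) & F((p & r)))=True !G(p)=True G(p)=False p=True F((p & r))=True (p & r)=False r=False
s_3={p}: (!G(p) & F((p & r)))=True !G(p)=True G(p)=False p=True F((p & r))=True (p & r)=False r=False
s_4={q,r}: (!G(p) & F((p & r)))=True !G(p)=True G(p)=False p=False F((p & r))=True (p & r)=False r=True
s_5={p,r,s}: (!G(p) & F((p & r)))=True !G(p)=True G(p)=False p=True F((p & r))=True (p & r)=True r=True
s_6={q,r}: (!G(p) & F((p & r)))=False !G(p)=True G(p)=False p=False F((p & r))=False (p & r)=False r=True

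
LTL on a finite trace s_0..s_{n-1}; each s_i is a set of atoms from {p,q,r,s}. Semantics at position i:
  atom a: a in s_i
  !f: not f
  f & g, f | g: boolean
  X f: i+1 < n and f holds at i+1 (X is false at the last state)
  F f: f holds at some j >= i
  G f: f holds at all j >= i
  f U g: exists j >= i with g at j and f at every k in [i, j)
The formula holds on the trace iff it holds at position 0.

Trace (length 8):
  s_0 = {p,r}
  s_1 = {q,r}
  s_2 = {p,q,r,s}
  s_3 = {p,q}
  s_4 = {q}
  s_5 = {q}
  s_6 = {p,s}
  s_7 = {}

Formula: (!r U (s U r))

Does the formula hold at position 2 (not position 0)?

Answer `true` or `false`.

s_0={p,r}: (!r U (s U r))=True !r=False r=True (s U r)=True s=False
s_1={q,r}: (!r U (s U r))=True !r=False r=True (s U r)=True s=False
s_2={p,q,r,s}: (!r U (s U r))=True !r=False r=True (s U r)=True s=True
s_3={p,q}: (!r U (s U r))=False !r=True r=False (s U r)=False s=False
s_4={q}: (!r U (s U r))=False !r=True r=False (s U r)=False s=False
s_5={q}: (!r U (s U r))=False !r=True r=False (s U r)=False s=False
s_6={p,s}: (!r U (s U r))=False !r=True r=False (s U r)=False s=True
s_7={}: (!r U (s U r))=False !r=True r=False (s U r)=False s=False
Evaluating at position 2: result = True

Answer: true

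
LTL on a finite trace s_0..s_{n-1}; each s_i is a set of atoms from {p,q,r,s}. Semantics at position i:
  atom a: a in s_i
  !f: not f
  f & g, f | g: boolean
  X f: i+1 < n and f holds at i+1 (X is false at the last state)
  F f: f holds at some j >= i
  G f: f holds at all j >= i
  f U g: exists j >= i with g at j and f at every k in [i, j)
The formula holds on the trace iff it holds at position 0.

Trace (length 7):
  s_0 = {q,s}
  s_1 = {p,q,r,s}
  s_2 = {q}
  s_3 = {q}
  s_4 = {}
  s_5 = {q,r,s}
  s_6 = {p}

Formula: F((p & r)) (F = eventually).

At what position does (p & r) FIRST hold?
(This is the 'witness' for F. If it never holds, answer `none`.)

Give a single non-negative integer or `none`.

Answer: 1

Derivation:
s_0={q,s}: (p & r)=False p=False r=False
s_1={p,q,r,s}: (p & r)=True p=True r=True
s_2={q}: (p & r)=False p=False r=False
s_3={q}: (p & r)=False p=False r=False
s_4={}: (p & r)=False p=False r=False
s_5={q,r,s}: (p & r)=False p=False r=True
s_6={p}: (p & r)=False p=True r=False
F((p & r)) holds; first witness at position 1.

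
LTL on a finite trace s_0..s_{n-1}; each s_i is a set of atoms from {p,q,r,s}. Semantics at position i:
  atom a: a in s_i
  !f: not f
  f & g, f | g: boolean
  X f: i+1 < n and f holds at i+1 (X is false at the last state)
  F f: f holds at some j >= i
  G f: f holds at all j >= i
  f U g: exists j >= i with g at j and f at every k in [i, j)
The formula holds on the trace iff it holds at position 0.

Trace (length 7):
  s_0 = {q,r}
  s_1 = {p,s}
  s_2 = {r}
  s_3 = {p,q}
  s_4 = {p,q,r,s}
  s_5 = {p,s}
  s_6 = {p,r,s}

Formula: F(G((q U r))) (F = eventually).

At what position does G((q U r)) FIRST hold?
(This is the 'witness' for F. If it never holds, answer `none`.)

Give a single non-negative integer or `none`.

Answer: 6

Derivation:
s_0={q,r}: G((q U r))=False (q U r)=True q=True r=True
s_1={p,s}: G((q U r))=False (q U r)=False q=False r=False
s_2={r}: G((q U r))=False (q U r)=True q=False r=True
s_3={p,q}: G((q U r))=False (q U r)=True q=True r=False
s_4={p,q,r,s}: G((q U r))=False (q U r)=True q=True r=True
s_5={p,s}: G((q U r))=False (q U r)=False q=False r=False
s_6={p,r,s}: G((q U r))=True (q U r)=True q=False r=True
F(G((q U r))) holds; first witness at position 6.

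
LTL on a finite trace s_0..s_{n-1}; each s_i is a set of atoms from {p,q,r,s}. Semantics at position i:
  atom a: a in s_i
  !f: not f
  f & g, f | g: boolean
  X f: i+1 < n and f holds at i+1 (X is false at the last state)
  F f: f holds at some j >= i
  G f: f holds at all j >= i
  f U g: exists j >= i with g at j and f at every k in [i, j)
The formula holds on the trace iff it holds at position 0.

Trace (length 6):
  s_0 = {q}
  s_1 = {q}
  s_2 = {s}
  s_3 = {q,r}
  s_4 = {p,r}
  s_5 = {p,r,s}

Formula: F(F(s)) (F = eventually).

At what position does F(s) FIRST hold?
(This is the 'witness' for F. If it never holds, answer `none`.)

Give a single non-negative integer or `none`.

s_0={q}: F(s)=True s=False
s_1={q}: F(s)=True s=False
s_2={s}: F(s)=True s=True
s_3={q,r}: F(s)=True s=False
s_4={p,r}: F(s)=True s=False
s_5={p,r,s}: F(s)=True s=True
F(F(s)) holds; first witness at position 0.

Answer: 0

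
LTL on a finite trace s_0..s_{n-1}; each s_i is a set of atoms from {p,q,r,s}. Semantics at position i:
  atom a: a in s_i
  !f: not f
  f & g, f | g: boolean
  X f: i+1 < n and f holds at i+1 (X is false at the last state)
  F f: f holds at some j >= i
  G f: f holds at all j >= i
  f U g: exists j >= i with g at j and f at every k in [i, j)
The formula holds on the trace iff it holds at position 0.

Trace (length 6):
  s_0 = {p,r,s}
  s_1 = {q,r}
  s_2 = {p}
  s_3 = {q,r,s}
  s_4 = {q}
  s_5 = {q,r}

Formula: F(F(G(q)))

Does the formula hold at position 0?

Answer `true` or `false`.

Answer: true

Derivation:
s_0={p,r,s}: F(F(G(q)))=True F(G(q))=True G(q)=False q=False
s_1={q,r}: F(F(G(q)))=True F(G(q))=True G(q)=False q=True
s_2={p}: F(F(G(q)))=True F(G(q))=True G(q)=False q=False
s_3={q,r,s}: F(F(G(q)))=True F(G(q))=True G(q)=True q=True
s_4={q}: F(F(G(q)))=True F(G(q))=True G(q)=True q=True
s_5={q,r}: F(F(G(q)))=True F(G(q))=True G(q)=True q=True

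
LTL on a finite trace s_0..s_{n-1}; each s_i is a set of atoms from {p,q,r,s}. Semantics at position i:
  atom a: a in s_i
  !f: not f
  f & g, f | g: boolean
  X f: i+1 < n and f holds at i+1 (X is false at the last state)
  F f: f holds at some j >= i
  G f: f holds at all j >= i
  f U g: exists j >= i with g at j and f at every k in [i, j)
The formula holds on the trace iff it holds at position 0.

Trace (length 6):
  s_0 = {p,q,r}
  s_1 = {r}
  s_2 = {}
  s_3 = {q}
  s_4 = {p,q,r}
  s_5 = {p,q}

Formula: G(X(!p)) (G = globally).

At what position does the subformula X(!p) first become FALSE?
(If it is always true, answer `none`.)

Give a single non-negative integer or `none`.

s_0={p,q,r}: X(!p)=True !p=False p=True
s_1={r}: X(!p)=True !p=True p=False
s_2={}: X(!p)=True !p=True p=False
s_3={q}: X(!p)=False !p=True p=False
s_4={p,q,r}: X(!p)=False !p=False p=True
s_5={p,q}: X(!p)=False !p=False p=True
G(X(!p)) holds globally = False
First violation at position 3.

Answer: 3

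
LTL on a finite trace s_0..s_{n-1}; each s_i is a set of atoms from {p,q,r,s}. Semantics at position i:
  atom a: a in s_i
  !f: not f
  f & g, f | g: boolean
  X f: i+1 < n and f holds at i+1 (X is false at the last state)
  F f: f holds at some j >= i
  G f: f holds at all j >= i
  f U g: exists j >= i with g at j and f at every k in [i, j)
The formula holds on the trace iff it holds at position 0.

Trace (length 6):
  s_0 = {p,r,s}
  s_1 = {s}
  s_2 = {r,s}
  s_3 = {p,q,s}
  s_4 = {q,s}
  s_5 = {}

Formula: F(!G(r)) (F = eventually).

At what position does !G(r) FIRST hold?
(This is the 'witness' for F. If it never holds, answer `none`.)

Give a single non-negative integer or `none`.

s_0={p,r,s}: !G(r)=True G(r)=False r=True
s_1={s}: !G(r)=True G(r)=False r=False
s_2={r,s}: !G(r)=True G(r)=False r=True
s_3={p,q,s}: !G(r)=True G(r)=False r=False
s_4={q,s}: !G(r)=True G(r)=False r=False
s_5={}: !G(r)=True G(r)=False r=False
F(!G(r)) holds; first witness at position 0.

Answer: 0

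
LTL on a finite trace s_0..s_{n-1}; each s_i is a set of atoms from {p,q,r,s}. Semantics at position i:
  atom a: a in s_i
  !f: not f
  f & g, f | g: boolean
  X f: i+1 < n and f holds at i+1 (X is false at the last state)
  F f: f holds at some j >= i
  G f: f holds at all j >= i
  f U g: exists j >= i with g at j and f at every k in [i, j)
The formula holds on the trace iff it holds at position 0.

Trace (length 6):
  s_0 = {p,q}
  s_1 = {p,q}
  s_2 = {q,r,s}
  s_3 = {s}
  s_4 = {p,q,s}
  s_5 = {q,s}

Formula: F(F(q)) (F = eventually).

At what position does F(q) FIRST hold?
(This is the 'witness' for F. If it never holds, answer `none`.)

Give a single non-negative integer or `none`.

s_0={p,q}: F(q)=True q=True
s_1={p,q}: F(q)=True q=True
s_2={q,r,s}: F(q)=True q=True
s_3={s}: F(q)=True q=False
s_4={p,q,s}: F(q)=True q=True
s_5={q,s}: F(q)=True q=True
F(F(q)) holds; first witness at position 0.

Answer: 0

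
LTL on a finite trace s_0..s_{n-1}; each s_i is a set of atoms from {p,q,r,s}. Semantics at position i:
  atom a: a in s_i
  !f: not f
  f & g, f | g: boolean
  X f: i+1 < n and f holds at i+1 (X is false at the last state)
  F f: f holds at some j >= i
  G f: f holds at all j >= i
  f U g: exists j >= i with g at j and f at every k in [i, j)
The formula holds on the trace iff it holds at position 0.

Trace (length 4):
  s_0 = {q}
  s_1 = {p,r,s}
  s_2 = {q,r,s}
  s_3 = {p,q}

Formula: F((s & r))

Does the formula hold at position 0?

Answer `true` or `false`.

s_0={q}: F((s & r))=True (s & r)=False s=False r=False
s_1={p,r,s}: F((s & r))=True (s & r)=True s=True r=True
s_2={q,r,s}: F((s & r))=True (s & r)=True s=True r=True
s_3={p,q}: F((s & r))=False (s & r)=False s=False r=False

Answer: true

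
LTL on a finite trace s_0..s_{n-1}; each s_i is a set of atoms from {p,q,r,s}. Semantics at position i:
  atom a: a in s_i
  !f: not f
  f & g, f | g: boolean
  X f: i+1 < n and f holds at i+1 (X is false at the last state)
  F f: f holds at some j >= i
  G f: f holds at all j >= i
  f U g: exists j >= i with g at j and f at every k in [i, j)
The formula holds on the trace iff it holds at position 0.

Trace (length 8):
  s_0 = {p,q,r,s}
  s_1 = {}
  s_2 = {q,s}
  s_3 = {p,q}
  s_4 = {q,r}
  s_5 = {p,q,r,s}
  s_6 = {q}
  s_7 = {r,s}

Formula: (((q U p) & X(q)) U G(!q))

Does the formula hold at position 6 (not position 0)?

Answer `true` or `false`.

s_0={p,q,r,s}: (((q U p) & X(q)) U G(!q))=False ((q U p) & X(q))=False (q U p)=True q=True p=True X(q)=False G(!q)=False !q=False
s_1={}: (((q U p) & X(q)) U G(!q))=False ((q U p) & X(q))=False (q U p)=False q=False p=False X(q)=True G(!q)=False !q=True
s_2={q,s}: (((q U p) & X(q)) U G(!q))=False ((q U p) & X(q))=True (q U p)=True q=True p=False X(q)=True G(!q)=False !q=False
s_3={p,q}: (((q U p) & X(q)) U G(!q))=False ((q U p) & X(q))=True (q U p)=True q=True p=True X(q)=True G(!q)=False !q=False
s_4={q,r}: (((q U p) & X(q)) U G(!q))=False ((q U p) & X(q))=True (q U p)=True q=True p=False X(q)=True G(!q)=False !q=False
s_5={p,q,r,s}: (((q U p) & X(q)) U G(!q))=False ((q U p) & X(q))=True (q U p)=True q=True p=True X(q)=True G(!q)=False !q=False
s_6={q}: (((q U p) & X(q)) U G(!q))=False ((q U p) & X(q))=False (q U p)=False q=True p=False X(q)=False G(!q)=False !q=False
s_7={r,s}: (((q U p) & X(q)) U G(!q))=True ((q U p) & X(q))=False (q U p)=False q=False p=False X(q)=False G(!q)=True !q=True
Evaluating at position 6: result = False

Answer: false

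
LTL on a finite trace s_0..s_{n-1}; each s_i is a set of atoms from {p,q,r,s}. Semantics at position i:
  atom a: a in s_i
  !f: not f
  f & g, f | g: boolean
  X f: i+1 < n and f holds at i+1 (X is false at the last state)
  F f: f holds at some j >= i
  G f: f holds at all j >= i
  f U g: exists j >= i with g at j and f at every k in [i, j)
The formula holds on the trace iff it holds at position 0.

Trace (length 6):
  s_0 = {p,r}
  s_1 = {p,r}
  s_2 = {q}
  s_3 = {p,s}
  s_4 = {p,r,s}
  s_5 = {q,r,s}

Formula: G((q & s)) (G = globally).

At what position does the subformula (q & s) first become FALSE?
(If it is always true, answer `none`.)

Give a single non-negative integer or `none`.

s_0={p,r}: (q & s)=False q=False s=False
s_1={p,r}: (q & s)=False q=False s=False
s_2={q}: (q & s)=False q=True s=False
s_3={p,s}: (q & s)=False q=False s=True
s_4={p,r,s}: (q & s)=False q=False s=True
s_5={q,r,s}: (q & s)=True q=True s=True
G((q & s)) holds globally = False
First violation at position 0.

Answer: 0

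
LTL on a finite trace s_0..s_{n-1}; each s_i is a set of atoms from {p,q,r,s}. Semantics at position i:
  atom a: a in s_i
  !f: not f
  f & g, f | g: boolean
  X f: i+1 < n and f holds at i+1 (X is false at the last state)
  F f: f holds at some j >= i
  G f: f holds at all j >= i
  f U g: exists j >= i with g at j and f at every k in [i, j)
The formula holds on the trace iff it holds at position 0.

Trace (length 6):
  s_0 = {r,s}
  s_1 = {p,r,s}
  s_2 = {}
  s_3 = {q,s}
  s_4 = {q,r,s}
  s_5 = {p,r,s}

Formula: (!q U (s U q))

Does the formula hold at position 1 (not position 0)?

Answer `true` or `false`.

Answer: true

Derivation:
s_0={r,s}: (!q U (s U q))=True !q=True q=False (s U q)=False s=True
s_1={p,r,s}: (!q U (s U q))=True !q=True q=False (s U q)=False s=True
s_2={}: (!q U (s U q))=True !q=True q=False (s U q)=False s=False
s_3={q,s}: (!q U (s U q))=True !q=False q=True (s U q)=True s=True
s_4={q,r,s}: (!q U (s U q))=True !q=False q=True (s U q)=True s=True
s_5={p,r,s}: (!q U (s U q))=False !q=True q=False (s U q)=False s=True
Evaluating at position 1: result = True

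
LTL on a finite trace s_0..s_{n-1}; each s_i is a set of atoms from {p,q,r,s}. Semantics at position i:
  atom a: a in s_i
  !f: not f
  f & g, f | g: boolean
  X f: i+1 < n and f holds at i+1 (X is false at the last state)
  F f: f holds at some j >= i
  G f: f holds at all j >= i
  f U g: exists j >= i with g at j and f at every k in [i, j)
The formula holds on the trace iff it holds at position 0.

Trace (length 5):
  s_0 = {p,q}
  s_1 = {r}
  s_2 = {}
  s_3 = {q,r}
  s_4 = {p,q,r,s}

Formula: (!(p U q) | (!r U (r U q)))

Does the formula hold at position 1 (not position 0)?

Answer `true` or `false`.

s_0={p,q}: (!(p U q) | (!r U (r U q)))=True !(p U q)=False (p U q)=True p=True q=True (!r U (r U q))=True !r=True r=False (r U q)=True
s_1={r}: (!(p U q) | (!r U (r U q)))=True !(p U q)=True (p U q)=False p=False q=False (!r U (r U q))=False !r=False r=True (r U q)=False
s_2={}: (!(p U q) | (!r U (r U q)))=True !(p U q)=True (p U q)=False p=False q=False (!r U (r U q))=True !r=True r=False (r U q)=False
s_3={q,r}: (!(p U q) | (!r U (r U q)))=True !(p U q)=False (p U q)=True p=False q=True (!r U (r U q))=True !r=False r=True (r U q)=True
s_4={p,q,r,s}: (!(p U q) | (!r U (r U q)))=True !(p U q)=False (p U q)=True p=True q=True (!r U (r U q))=True !r=False r=True (r U q)=True
Evaluating at position 1: result = True

Answer: true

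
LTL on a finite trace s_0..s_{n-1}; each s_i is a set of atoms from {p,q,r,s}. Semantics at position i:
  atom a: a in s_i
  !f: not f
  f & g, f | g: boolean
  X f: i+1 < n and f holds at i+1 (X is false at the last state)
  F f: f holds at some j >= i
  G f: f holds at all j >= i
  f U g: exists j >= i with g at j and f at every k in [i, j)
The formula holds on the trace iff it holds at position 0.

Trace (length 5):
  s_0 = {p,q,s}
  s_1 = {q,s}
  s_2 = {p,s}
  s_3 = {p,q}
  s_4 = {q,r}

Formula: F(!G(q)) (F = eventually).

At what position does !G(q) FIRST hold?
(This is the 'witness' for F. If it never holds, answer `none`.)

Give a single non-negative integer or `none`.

s_0={p,q,s}: !G(q)=True G(q)=False q=True
s_1={q,s}: !G(q)=True G(q)=False q=True
s_2={p,s}: !G(q)=True G(q)=False q=False
s_3={p,q}: !G(q)=False G(q)=True q=True
s_4={q,r}: !G(q)=False G(q)=True q=True
F(!G(q)) holds; first witness at position 0.

Answer: 0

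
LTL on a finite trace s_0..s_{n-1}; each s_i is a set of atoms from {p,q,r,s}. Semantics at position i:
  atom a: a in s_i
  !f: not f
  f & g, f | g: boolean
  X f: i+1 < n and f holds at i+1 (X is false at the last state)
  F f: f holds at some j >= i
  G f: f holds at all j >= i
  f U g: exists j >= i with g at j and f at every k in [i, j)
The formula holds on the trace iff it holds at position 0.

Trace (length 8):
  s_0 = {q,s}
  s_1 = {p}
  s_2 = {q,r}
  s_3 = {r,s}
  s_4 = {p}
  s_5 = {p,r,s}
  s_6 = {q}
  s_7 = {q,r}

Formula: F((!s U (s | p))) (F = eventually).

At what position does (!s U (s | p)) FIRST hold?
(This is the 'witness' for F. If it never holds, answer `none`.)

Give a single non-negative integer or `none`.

Answer: 0

Derivation:
s_0={q,s}: (!s U (s | p))=True !s=False s=True (s | p)=True p=False
s_1={p}: (!s U (s | p))=True !s=True s=False (s | p)=True p=True
s_2={q,r}: (!s U (s | p))=True !s=True s=False (s | p)=False p=False
s_3={r,s}: (!s U (s | p))=True !s=False s=True (s | p)=True p=False
s_4={p}: (!s U (s | p))=True !s=True s=False (s | p)=True p=True
s_5={p,r,s}: (!s U (s | p))=True !s=False s=True (s | p)=True p=True
s_6={q}: (!s U (s | p))=False !s=True s=False (s | p)=False p=False
s_7={q,r}: (!s U (s | p))=False !s=True s=False (s | p)=False p=False
F((!s U (s | p))) holds; first witness at position 0.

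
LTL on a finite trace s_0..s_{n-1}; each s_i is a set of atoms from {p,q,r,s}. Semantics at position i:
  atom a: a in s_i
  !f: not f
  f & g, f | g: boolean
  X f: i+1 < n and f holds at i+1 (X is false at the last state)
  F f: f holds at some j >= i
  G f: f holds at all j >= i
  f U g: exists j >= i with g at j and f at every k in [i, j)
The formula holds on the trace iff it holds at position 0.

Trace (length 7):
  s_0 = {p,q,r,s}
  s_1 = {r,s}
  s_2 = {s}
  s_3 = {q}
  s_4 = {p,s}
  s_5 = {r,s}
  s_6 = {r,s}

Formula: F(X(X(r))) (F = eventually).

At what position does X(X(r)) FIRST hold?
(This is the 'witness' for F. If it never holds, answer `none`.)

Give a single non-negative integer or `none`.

Answer: 3

Derivation:
s_0={p,q,r,s}: X(X(r))=False X(r)=True r=True
s_1={r,s}: X(X(r))=False X(r)=False r=True
s_2={s}: X(X(r))=False X(r)=False r=False
s_3={q}: X(X(r))=True X(r)=False r=False
s_4={p,s}: X(X(r))=True X(r)=True r=False
s_5={r,s}: X(X(r))=False X(r)=True r=True
s_6={r,s}: X(X(r))=False X(r)=False r=True
F(X(X(r))) holds; first witness at position 3.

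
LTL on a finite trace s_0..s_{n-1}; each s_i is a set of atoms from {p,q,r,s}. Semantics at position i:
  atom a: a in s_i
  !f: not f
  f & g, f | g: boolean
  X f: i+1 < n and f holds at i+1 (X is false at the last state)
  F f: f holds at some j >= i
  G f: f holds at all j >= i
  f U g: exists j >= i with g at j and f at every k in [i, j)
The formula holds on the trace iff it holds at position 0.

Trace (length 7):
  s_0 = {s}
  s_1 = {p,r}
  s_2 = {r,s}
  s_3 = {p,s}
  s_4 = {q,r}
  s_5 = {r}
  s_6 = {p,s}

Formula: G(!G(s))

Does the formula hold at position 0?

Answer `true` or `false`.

Answer: false

Derivation:
s_0={s}: G(!G(s))=False !G(s)=True G(s)=False s=True
s_1={p,r}: G(!G(s))=False !G(s)=True G(s)=False s=False
s_2={r,s}: G(!G(s))=False !G(s)=True G(s)=False s=True
s_3={p,s}: G(!G(s))=False !G(s)=True G(s)=False s=True
s_4={q,r}: G(!G(s))=False !G(s)=True G(s)=False s=False
s_5={r}: G(!G(s))=False !G(s)=True G(s)=False s=False
s_6={p,s}: G(!G(s))=False !G(s)=False G(s)=True s=True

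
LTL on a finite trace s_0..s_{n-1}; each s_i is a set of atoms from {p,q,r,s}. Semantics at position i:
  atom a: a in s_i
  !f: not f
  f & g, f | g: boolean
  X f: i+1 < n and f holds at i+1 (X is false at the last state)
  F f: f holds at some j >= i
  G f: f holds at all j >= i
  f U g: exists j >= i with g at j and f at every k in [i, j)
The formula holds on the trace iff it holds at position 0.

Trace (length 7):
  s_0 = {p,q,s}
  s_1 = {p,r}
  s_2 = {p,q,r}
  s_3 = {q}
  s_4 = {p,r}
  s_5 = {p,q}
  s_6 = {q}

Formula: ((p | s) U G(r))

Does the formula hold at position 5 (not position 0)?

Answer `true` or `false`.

s_0={p,q,s}: ((p | s) U G(r))=False (p | s)=True p=True s=True G(r)=False r=False
s_1={p,r}: ((p | s) U G(r))=False (p | s)=True p=True s=False G(r)=False r=True
s_2={p,q,r}: ((p | s) U G(r))=False (p | s)=True p=True s=False G(r)=False r=True
s_3={q}: ((p | s) U G(r))=False (p | s)=False p=False s=False G(r)=False r=False
s_4={p,r}: ((p | s) U G(r))=False (p | s)=True p=True s=False G(r)=False r=True
s_5={p,q}: ((p | s) U G(r))=False (p | s)=True p=True s=False G(r)=False r=False
s_6={q}: ((p | s) U G(r))=False (p | s)=False p=False s=False G(r)=False r=False
Evaluating at position 5: result = False

Answer: false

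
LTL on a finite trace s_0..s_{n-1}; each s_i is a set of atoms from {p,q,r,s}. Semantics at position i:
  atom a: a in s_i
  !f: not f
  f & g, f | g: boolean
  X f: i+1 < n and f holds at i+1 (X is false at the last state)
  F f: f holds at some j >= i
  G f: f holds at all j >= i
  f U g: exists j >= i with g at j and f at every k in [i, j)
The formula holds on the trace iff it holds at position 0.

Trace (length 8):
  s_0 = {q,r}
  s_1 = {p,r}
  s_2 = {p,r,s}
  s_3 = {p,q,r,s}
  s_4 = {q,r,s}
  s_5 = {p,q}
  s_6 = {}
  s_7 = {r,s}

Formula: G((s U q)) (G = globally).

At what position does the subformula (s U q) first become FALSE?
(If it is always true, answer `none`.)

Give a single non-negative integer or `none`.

Answer: 1

Derivation:
s_0={q,r}: (s U q)=True s=False q=True
s_1={p,r}: (s U q)=False s=False q=False
s_2={p,r,s}: (s U q)=True s=True q=False
s_3={p,q,r,s}: (s U q)=True s=True q=True
s_4={q,r,s}: (s U q)=True s=True q=True
s_5={p,q}: (s U q)=True s=False q=True
s_6={}: (s U q)=False s=False q=False
s_7={r,s}: (s U q)=False s=True q=False
G((s U q)) holds globally = False
First violation at position 1.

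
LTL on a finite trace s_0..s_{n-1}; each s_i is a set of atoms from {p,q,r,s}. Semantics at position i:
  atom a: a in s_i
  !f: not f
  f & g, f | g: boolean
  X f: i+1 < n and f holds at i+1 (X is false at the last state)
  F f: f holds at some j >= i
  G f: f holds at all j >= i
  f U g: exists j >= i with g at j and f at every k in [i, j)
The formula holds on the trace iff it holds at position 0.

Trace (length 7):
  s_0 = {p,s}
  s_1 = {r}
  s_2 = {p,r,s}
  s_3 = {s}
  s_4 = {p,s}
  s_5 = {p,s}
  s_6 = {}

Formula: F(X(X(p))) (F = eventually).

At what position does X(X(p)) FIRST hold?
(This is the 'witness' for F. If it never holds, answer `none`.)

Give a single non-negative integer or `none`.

s_0={p,s}: X(X(p))=True X(p)=False p=True
s_1={r}: X(X(p))=False X(p)=True p=False
s_2={p,r,s}: X(X(p))=True X(p)=False p=True
s_3={s}: X(X(p))=True X(p)=True p=False
s_4={p,s}: X(X(p))=False X(p)=True p=True
s_5={p,s}: X(X(p))=False X(p)=False p=True
s_6={}: X(X(p))=False X(p)=False p=False
F(X(X(p))) holds; first witness at position 0.

Answer: 0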